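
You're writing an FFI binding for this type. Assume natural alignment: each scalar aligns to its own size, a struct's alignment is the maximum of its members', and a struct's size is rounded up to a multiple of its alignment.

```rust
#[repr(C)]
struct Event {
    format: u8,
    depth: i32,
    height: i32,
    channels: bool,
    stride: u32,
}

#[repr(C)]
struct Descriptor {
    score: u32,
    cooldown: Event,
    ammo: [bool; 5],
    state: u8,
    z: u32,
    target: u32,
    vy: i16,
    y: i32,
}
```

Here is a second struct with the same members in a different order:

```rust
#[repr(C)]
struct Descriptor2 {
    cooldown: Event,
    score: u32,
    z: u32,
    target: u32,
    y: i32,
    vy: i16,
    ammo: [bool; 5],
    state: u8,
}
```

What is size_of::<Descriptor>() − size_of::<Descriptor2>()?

4

Event: 0..1  format  (1B, 1-aligned); 1..4  -- padding (3B); 4..8  depth  (4B, 4-aligned); 8..12  height  (4B, 4-aligned); 12..13  channels  (1B, 1-aligned); 13..16  -- padding (3B); 16..20  stride  (4B, 4-aligned); sizeof = 20, alignof = 4
0..4  score  (4B, 4-aligned)
4..24  cooldown  (20B, 4-aligned)
24..29  ammo  (5B, 1-aligned)
29..30  state  (1B, 1-aligned)
30..32  -- padding (2B)
32..36  z  (4B, 4-aligned)
36..40  target  (4B, 4-aligned)
40..42  vy  (2B, 2-aligned)
42..44  -- padding (2B)
44..48  y  (4B, 4-aligned)
sizeof = 48, alignof = 4
— Descriptor2 —
0..20  cooldown  (20B, 4-aligned)
20..24  score  (4B, 4-aligned)
24..28  z  (4B, 4-aligned)
28..32  target  (4B, 4-aligned)
32..36  y  (4B, 4-aligned)
36..38  vy  (2B, 2-aligned)
38..43  ammo  (5B, 1-aligned)
43..44  state  (1B, 1-aligned)
sizeof = 44, alignof = 4
48 − 44 = 4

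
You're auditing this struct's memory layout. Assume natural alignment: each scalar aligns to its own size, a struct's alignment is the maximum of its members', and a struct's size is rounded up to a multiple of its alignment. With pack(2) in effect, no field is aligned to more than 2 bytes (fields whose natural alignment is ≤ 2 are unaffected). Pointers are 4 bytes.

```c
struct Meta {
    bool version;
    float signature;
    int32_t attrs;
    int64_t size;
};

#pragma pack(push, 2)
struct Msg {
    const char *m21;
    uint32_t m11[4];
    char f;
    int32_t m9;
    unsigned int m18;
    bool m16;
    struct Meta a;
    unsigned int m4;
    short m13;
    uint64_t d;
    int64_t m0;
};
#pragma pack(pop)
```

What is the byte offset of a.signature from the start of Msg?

36

Meta: version at 0 (size 1, align 1) → ends 1; pad 3 to align 4 for signature; signature at 4 (size 4, align 4) → ends 8; attrs at 8 (size 4, align 4) → ends 12; pad 4 to align 8 for size; size at 16 (size 8, align 8) → ends 24; total 24 bytes, alignment 8
m21 at 0 (size 4, align 2) → ends 4
m11 at 4 (size 16, align 2) → ends 20
f at 20 (size 1, align 1) → ends 21
pad 1 to align 2 for m9
m9 at 22 (size 4, align 2) → ends 26
m18 at 26 (size 4, align 2) → ends 30
m16 at 30 (size 1, align 1) → ends 31
pad 1 to align 2 for a
a at 32 (size 24, align 2) → ends 56
within Meta: signature at 4
32 + 4 = 36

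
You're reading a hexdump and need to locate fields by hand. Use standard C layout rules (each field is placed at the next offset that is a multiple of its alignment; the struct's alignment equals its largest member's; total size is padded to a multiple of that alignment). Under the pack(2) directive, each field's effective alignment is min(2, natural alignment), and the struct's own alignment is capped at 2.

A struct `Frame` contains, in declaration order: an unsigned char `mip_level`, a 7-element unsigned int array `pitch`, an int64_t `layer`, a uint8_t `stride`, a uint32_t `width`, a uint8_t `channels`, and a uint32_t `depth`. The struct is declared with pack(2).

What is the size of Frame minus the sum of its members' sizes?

mip_level at 0 (size 1, align 1) → ends 1
pad 1 to align 2 for pitch
pitch at 2 (size 28, align 2) → ends 30
layer at 30 (size 8, align 2) → ends 38
stride at 38 (size 1, align 1) → ends 39
pad 1 to align 2 for width
width at 40 (size 4, align 2) → ends 44
channels at 44 (size 1, align 1) → ends 45
pad 1 to align 2 for depth
depth at 46 (size 4, align 2) → ends 50
total 50 bytes, alignment 2
data bytes 47, size 50 → padding 3

3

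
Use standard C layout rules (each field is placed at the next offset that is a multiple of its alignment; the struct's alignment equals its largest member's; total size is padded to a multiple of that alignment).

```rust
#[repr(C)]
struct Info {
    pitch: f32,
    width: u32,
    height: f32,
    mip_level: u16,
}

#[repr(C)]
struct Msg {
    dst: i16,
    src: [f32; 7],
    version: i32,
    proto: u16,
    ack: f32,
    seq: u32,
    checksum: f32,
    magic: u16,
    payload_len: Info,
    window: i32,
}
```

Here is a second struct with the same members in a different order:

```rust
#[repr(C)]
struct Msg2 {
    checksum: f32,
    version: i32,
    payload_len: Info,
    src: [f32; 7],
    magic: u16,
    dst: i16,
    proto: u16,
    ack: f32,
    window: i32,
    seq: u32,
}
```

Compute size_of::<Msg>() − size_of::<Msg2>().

4

Info: 0..4  pitch  (4B, 4-aligned); 4..8  width  (4B, 4-aligned); 8..12  height  (4B, 4-aligned); 12..14  mip_level  (2B, 2-aligned); 14..16  -- tail padding (2B); sizeof = 16, alignof = 4
0..2  dst  (2B, 2-aligned)
2..4  -- padding (2B)
4..32  src  (28B, 4-aligned)
32..36  version  (4B, 4-aligned)
36..38  proto  (2B, 2-aligned)
38..40  -- padding (2B)
40..44  ack  (4B, 4-aligned)
44..48  seq  (4B, 4-aligned)
48..52  checksum  (4B, 4-aligned)
52..54  magic  (2B, 2-aligned)
54..56  -- padding (2B)
56..72  payload_len  (16B, 4-aligned)
72..76  window  (4B, 4-aligned)
sizeof = 76, alignof = 4
— Msg2 —
0..4  checksum  (4B, 4-aligned)
4..8  version  (4B, 4-aligned)
8..24  payload_len  (16B, 4-aligned)
24..52  src  (28B, 4-aligned)
52..54  magic  (2B, 2-aligned)
54..56  dst  (2B, 2-aligned)
56..58  proto  (2B, 2-aligned)
58..60  -- padding (2B)
60..64  ack  (4B, 4-aligned)
64..68  window  (4B, 4-aligned)
68..72  seq  (4B, 4-aligned)
sizeof = 72, alignof = 4
76 − 72 = 4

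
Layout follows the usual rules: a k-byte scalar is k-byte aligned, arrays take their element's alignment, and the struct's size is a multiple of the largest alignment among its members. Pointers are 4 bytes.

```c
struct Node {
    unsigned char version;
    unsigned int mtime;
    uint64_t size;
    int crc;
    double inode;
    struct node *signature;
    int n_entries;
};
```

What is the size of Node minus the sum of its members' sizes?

0..1  version  (1B, 1-aligned)
1..4  -- padding (3B)
4..8  mtime  (4B, 4-aligned)
8..16  size  (8B, 8-aligned)
16..20  crc  (4B, 4-aligned)
20..24  -- padding (4B)
24..32  inode  (8B, 8-aligned)
32..36  signature  (4B, 4-aligned)
36..40  n_entries  (4B, 4-aligned)
sizeof = 40, alignof = 8
data bytes 33, size 40 → padding 7

7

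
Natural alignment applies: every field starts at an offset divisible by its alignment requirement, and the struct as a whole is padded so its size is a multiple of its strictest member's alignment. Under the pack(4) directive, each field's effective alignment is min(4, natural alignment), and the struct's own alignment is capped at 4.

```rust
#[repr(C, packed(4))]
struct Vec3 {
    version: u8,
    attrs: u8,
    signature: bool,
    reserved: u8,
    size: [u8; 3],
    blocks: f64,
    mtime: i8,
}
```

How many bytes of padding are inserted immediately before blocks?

1

version at 0 (size 1, align 1) → ends 1
attrs at 1 (size 1, align 1) → ends 2
signature at 2 (size 1, align 1) → ends 3
reserved at 3 (size 1, align 1) → ends 4
size at 4 (size 3, align 1) → ends 7
pad 1 to align 4 for blocks
blocks at 8 (size 8, align 4) → ends 16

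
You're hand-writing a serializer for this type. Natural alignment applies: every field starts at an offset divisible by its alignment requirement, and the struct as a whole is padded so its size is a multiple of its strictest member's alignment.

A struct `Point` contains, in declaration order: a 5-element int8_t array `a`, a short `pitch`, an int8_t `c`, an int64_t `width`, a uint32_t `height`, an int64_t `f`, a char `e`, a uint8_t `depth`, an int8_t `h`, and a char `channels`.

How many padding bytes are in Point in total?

@0: a [5B, align 1] → 5
+1 pad (align 2)
@6: pitch [2B, align 2] → 8
@8: c [1B, align 1] → 9
+7 pad (align 8)
@16: width [8B, align 8] → 24
@24: height [4B, align 4] → 28
+4 pad (align 8)
@32: f [8B, align 8] → 40
@40: e [1B, align 1] → 41
@41: depth [1B, align 1] → 42
@42: h [1B, align 1] → 43
@43: channels [1B, align 1] → 44
+4 tail pad (align 8)
size 48, align 8
data bytes 32, size 48 → padding 16

16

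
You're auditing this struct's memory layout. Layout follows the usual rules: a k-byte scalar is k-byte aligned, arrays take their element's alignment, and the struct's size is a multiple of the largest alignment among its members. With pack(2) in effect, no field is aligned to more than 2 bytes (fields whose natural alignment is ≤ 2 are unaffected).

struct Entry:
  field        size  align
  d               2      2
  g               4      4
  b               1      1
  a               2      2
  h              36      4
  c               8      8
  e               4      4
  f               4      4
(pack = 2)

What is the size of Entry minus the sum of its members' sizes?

@0: d [2B, align 2] → 2
@2: g [4B, align 2] → 6
@6: b [1B, align 1] → 7
+1 pad (align 2)
@8: a [2B, align 2] → 10
@10: h [36B, align 2] → 46
@46: c [8B, align 2] → 54
@54: e [4B, align 2] → 58
@58: f [4B, align 2] → 62
size 62, align 2
data bytes 61, size 62 → padding 1

1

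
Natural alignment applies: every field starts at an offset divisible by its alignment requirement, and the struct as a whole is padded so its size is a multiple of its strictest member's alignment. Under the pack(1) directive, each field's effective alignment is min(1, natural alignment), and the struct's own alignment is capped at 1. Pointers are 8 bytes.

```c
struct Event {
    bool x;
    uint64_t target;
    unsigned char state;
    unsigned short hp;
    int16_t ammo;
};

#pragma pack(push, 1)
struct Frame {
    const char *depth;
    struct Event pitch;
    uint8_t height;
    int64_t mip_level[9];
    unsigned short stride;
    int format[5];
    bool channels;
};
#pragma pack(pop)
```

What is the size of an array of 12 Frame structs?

Event: x at 0 (size 1, align 1) → ends 1; pad 7 to align 8 for target; target at 8 (size 8, align 8) → ends 16; state at 16 (size 1, align 1) → ends 17; pad 1 to align 2 for hp; hp at 18 (size 2, align 2) → ends 20; ammo at 20 (size 2, align 2) → ends 22; tail pad 2 to reach multiple of 8; total 24 bytes, alignment 8
depth at 0 (size 8, align 1) → ends 8
pitch at 8 (size 24, align 1) → ends 32
height at 32 (size 1, align 1) → ends 33
mip_level at 33 (size 72, align 1) → ends 105
stride at 105 (size 2, align 1) → ends 107
format at 107 (size 20, align 1) → ends 127
channels at 127 (size 1, align 1) → ends 128
total 128 bytes, alignment 1
array of 12: 12 × 128 = 1536

1536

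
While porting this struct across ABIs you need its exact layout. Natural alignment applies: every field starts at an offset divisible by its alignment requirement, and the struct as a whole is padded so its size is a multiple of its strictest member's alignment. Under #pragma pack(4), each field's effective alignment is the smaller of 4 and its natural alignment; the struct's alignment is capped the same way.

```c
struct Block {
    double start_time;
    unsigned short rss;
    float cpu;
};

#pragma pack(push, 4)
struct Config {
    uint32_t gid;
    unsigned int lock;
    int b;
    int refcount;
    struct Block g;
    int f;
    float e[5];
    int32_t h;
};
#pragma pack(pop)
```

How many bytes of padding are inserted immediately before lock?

0

Block: 0..8  start_time  (8B, 8-aligned); 8..10  rss  (2B, 2-aligned); 10..12  -- padding (2B); 12..16  cpu  (4B, 4-aligned); sizeof = 16, alignof = 8
0..4  gid  (4B, 4-aligned)
4..8  lock  (4B, 4-aligned)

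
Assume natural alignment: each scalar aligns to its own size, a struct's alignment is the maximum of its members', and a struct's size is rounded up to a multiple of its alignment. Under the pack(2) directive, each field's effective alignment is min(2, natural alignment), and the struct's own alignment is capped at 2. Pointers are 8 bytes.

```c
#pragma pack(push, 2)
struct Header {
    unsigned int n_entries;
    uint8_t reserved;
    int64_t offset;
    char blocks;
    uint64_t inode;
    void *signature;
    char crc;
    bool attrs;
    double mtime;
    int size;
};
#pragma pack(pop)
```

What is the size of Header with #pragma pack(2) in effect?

46

@0: n_entries [4B, align 2] → 4
@4: reserved [1B, align 1] → 5
+1 pad (align 2)
@6: offset [8B, align 2] → 14
@14: blocks [1B, align 1] → 15
+1 pad (align 2)
@16: inode [8B, align 2] → 24
@24: signature [8B, align 2] → 32
@32: crc [1B, align 1] → 33
@33: attrs [1B, align 1] → 34
@34: mtime [8B, align 2] → 42
@42: size [4B, align 2] → 46
size 46, align 2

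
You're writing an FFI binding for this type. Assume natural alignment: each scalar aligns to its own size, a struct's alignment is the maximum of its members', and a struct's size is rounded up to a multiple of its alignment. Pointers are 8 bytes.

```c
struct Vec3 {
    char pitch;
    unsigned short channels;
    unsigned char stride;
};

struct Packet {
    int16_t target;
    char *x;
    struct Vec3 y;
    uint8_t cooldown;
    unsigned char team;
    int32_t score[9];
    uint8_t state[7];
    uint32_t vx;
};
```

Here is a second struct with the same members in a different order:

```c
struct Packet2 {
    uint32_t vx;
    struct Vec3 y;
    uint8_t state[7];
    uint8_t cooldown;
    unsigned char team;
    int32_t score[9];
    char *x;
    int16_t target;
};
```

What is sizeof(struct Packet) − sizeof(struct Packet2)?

Vec3: @0: pitch [1B, align 1] → 1; +1 pad (align 2); @2: channels [2B, align 2] → 4; @4: stride [1B, align 1] → 5; +1 tail pad (align 2); size 6, align 2
@0: target [2B, align 2] → 2
+6 pad (align 8)
@8: x [8B, align 8] → 16
@16: y [6B, align 2] → 22
@22: cooldown [1B, align 1] → 23
@23: team [1B, align 1] → 24
@24: score [36B, align 4] → 60
@60: state [7B, align 1] → 67
+1 pad (align 4)
@68: vx [4B, align 4] → 72
size 72, align 8
— Packet2 —
@0: vx [4B, align 4] → 4
@4: y [6B, align 2] → 10
@10: state [7B, align 1] → 17
@17: cooldown [1B, align 1] → 18
@18: team [1B, align 1] → 19
+1 pad (align 4)
@20: score [36B, align 4] → 56
@56: x [8B, align 8] → 64
@64: target [2B, align 2] → 66
+6 tail pad (align 8)
size 72, align 8
72 − 72 = 0

0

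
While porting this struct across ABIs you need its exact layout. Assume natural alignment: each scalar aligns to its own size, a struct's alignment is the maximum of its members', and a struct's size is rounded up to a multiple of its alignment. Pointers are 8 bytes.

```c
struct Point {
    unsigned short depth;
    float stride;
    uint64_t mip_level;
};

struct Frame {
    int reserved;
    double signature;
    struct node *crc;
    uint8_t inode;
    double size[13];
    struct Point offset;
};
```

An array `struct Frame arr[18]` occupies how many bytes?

2736

Point: 0..2  depth  (2B, 2-aligned); 2..4  -- padding (2B); 4..8  stride  (4B, 4-aligned); 8..16  mip_level  (8B, 8-aligned); sizeof = 16, alignof = 8
0..4  reserved  (4B, 4-aligned)
4..8  -- padding (4B)
8..16  signature  (8B, 8-aligned)
16..24  crc  (8B, 8-aligned)
24..25  inode  (1B, 1-aligned)
25..32  -- padding (7B)
32..136  size  (104B, 8-aligned)
136..152  offset  (16B, 8-aligned)
sizeof = 152, alignof = 8
array of 18: 18 × 152 = 2736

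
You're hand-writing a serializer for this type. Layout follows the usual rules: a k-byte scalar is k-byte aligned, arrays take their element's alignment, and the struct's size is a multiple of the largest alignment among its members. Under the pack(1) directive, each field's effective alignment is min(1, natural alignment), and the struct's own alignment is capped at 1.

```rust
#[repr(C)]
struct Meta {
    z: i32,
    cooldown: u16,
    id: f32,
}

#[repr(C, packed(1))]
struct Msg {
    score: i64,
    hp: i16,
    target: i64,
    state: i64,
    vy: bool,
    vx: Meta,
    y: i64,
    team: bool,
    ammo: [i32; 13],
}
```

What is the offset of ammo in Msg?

48

Meta: 0..4  z  (4B, 4-aligned); 4..6  cooldown  (2B, 2-aligned); 6..8  -- padding (2B); 8..12  id  (4B, 4-aligned); sizeof = 12, alignof = 4
0..8  score  (8B, 1-aligned)
8..10  hp  (2B, 1-aligned)
10..18  target  (8B, 1-aligned)
18..26  state  (8B, 1-aligned)
26..27  vy  (1B, 1-aligned)
27..39  vx  (12B, 1-aligned)
39..47  y  (8B, 1-aligned)
47..48  team  (1B, 1-aligned)
48..100  ammo  (52B, 1-aligned)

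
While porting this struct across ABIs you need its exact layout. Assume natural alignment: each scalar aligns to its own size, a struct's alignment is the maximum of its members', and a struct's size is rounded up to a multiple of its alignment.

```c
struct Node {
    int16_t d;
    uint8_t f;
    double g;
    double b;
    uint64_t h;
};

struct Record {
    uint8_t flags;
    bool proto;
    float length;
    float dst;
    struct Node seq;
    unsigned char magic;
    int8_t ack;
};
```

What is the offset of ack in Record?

49

Node: @0: d [2B, align 2] → 2; @2: f [1B, align 1] → 3; +5 pad (align 8); @8: g [8B, align 8] → 16; @16: b [8B, align 8] → 24; @24: h [8B, align 8] → 32; size 32, align 8
@0: flags [1B, align 1] → 1
@1: proto [1B, align 1] → 2
+2 pad (align 4)
@4: length [4B, align 4] → 8
@8: dst [4B, align 4] → 12
+4 pad (align 8)
@16: seq [32B, align 8] → 48
@48: magic [1B, align 1] → 49
@49: ack [1B, align 1] → 50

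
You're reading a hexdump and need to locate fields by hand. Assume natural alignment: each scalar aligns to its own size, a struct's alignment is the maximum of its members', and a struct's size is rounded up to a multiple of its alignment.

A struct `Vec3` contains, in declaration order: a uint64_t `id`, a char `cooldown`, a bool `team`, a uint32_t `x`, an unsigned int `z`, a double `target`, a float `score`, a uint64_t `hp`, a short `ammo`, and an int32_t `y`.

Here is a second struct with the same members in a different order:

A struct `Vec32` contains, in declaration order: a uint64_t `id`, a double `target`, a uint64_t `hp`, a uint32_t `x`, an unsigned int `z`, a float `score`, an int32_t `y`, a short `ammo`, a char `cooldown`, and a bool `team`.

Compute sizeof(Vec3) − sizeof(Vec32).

@0: id [8B, align 8] → 8
@8: cooldown [1B, align 1] → 9
@9: team [1B, align 1] → 10
+2 pad (align 4)
@12: x [4B, align 4] → 16
@16: z [4B, align 4] → 20
+4 pad (align 8)
@24: target [8B, align 8] → 32
@32: score [4B, align 4] → 36
+4 pad (align 8)
@40: hp [8B, align 8] → 48
@48: ammo [2B, align 2] → 50
+2 pad (align 4)
@52: y [4B, align 4] → 56
size 56, align 8
— Vec32 —
@0: id [8B, align 8] → 8
@8: target [8B, align 8] → 16
@16: hp [8B, align 8] → 24
@24: x [4B, align 4] → 28
@28: z [4B, align 4] → 32
@32: score [4B, align 4] → 36
@36: y [4B, align 4] → 40
@40: ammo [2B, align 2] → 42
@42: cooldown [1B, align 1] → 43
@43: team [1B, align 1] → 44
+4 tail pad (align 8)
size 48, align 8
56 − 48 = 8

8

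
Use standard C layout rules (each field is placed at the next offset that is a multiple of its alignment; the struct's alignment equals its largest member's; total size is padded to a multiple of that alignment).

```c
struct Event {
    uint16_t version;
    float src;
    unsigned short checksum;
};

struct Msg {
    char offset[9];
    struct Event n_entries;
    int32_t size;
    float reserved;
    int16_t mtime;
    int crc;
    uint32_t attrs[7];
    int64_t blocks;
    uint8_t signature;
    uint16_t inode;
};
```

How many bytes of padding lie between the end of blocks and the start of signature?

Event: version at 0 (size 2, align 2) → ends 2; pad 2 to align 4 for src; src at 4 (size 4, align 4) → ends 8; checksum at 8 (size 2, align 2) → ends 10; tail pad 2 to reach multiple of 4; total 12 bytes, alignment 4
offset at 0 (size 9, align 1) → ends 9
pad 3 to align 4 for n_entries
n_entries at 12 (size 12, align 4) → ends 24
size at 24 (size 4, align 4) → ends 28
reserved at 28 (size 4, align 4) → ends 32
mtime at 32 (size 2, align 2) → ends 34
pad 2 to align 4 for crc
crc at 36 (size 4, align 4) → ends 40
attrs at 40 (size 28, align 4) → ends 68
pad 4 to align 8 for blocks
blocks at 72 (size 8, align 8) → ends 80
signature at 80 (size 1, align 1) → ends 81

0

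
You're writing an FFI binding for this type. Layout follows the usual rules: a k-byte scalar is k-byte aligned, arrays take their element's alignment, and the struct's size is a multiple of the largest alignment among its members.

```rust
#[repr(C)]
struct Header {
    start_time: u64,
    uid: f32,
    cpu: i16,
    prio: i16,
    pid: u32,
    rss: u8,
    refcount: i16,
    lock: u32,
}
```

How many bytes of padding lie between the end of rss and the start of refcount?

1

start_time at 0 (size 8, align 8) → ends 8
uid at 8 (size 4, align 4) → ends 12
cpu at 12 (size 2, align 2) → ends 14
prio at 14 (size 2, align 2) → ends 16
pid at 16 (size 4, align 4) → ends 20
rss at 20 (size 1, align 1) → ends 21
pad 1 to align 2 for refcount
refcount at 22 (size 2, align 2) → ends 24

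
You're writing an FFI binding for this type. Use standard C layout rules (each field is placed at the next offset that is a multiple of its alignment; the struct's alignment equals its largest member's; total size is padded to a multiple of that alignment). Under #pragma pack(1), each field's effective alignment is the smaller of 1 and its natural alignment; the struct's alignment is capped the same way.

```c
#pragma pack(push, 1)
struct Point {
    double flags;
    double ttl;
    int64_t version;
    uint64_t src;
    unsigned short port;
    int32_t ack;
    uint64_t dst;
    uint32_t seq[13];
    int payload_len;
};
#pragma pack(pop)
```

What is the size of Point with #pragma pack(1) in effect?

102

@0: flags [8B, align 1] → 8
@8: ttl [8B, align 1] → 16
@16: version [8B, align 1] → 24
@24: src [8B, align 1] → 32
@32: port [2B, align 1] → 34
@34: ack [4B, align 1] → 38
@38: dst [8B, align 1] → 46
@46: seq [52B, align 1] → 98
@98: payload_len [4B, align 1] → 102
size 102, align 1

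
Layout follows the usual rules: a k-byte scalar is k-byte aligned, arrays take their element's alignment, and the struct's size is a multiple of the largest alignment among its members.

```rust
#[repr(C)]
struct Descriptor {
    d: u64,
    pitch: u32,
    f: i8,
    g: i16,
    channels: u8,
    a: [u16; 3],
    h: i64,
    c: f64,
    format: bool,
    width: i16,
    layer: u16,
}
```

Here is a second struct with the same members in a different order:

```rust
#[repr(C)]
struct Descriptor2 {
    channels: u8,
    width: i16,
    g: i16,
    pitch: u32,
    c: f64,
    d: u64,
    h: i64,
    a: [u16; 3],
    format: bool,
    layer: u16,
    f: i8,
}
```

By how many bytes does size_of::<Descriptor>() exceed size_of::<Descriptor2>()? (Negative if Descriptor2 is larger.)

-8

@0: d [8B, align 8] → 8
@8: pitch [4B, align 4] → 12
@12: f [1B, align 1] → 13
+1 pad (align 2)
@14: g [2B, align 2] → 16
@16: channels [1B, align 1] → 17
+1 pad (align 2)
@18: a [6B, align 2] → 24
@24: h [8B, align 8] → 32
@32: c [8B, align 8] → 40
@40: format [1B, align 1] → 41
+1 pad (align 2)
@42: width [2B, align 2] → 44
@44: layer [2B, align 2] → 46
+2 tail pad (align 8)
size 48, align 8
— Descriptor2 —
@0: channels [1B, align 1] → 1
+1 pad (align 2)
@2: width [2B, align 2] → 4
@4: g [2B, align 2] → 6
+2 pad (align 4)
@8: pitch [4B, align 4] → 12
+4 pad (align 8)
@16: c [8B, align 8] → 24
@24: d [8B, align 8] → 32
@32: h [8B, align 8] → 40
@40: a [6B, align 2] → 46
@46: format [1B, align 1] → 47
+1 pad (align 2)
@48: layer [2B, align 2] → 50
@50: f [1B, align 1] → 51
+5 tail pad (align 8)
size 56, align 8
48 − 56 = -8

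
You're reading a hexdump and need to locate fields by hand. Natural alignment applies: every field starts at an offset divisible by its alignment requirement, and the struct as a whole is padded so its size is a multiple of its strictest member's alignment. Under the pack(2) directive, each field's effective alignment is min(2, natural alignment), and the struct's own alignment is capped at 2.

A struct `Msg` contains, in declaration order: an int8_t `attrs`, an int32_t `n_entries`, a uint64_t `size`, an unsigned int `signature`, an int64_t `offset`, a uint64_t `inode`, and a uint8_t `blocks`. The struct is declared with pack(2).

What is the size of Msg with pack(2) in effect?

attrs at 0 (size 1, align 1) → ends 1
pad 1 to align 2 for n_entries
n_entries at 2 (size 4, align 2) → ends 6
size at 6 (size 8, align 2) → ends 14
signature at 14 (size 4, align 2) → ends 18
offset at 18 (size 8, align 2) → ends 26
inode at 26 (size 8, align 2) → ends 34
blocks at 34 (size 1, align 1) → ends 35
tail pad 1 to reach multiple of 2
total 36 bytes, alignment 2

36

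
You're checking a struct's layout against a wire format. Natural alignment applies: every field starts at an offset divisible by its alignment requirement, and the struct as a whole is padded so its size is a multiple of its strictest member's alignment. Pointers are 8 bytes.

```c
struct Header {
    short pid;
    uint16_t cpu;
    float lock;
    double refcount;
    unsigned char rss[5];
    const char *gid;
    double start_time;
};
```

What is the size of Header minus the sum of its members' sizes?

pid at 0 (size 2, align 2) → ends 2
cpu at 2 (size 2, align 2) → ends 4
lock at 4 (size 4, align 4) → ends 8
refcount at 8 (size 8, align 8) → ends 16
rss at 16 (size 5, align 1) → ends 21
pad 3 to align 8 for gid
gid at 24 (size 8, align 8) → ends 32
start_time at 32 (size 8, align 8) → ends 40
total 40 bytes, alignment 8
data bytes 37, size 40 → padding 3

3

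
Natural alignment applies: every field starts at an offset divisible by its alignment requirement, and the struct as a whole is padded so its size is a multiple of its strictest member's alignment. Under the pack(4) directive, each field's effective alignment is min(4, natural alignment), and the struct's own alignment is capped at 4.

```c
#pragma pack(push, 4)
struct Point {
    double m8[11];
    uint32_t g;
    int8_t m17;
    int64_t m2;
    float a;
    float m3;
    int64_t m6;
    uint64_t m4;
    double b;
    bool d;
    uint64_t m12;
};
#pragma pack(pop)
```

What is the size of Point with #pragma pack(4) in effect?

m8 at 0 (size 88, align 4) → ends 88
g at 88 (size 4, align 4) → ends 92
m17 at 92 (size 1, align 1) → ends 93
pad 3 to align 4 for m2
m2 at 96 (size 8, align 4) → ends 104
a at 104 (size 4, align 4) → ends 108
m3 at 108 (size 4, align 4) → ends 112
m6 at 112 (size 8, align 4) → ends 120
m4 at 120 (size 8, align 4) → ends 128
b at 128 (size 8, align 4) → ends 136
d at 136 (size 1, align 1) → ends 137
pad 3 to align 4 for m12
m12 at 140 (size 8, align 4) → ends 148
total 148 bytes, alignment 4

148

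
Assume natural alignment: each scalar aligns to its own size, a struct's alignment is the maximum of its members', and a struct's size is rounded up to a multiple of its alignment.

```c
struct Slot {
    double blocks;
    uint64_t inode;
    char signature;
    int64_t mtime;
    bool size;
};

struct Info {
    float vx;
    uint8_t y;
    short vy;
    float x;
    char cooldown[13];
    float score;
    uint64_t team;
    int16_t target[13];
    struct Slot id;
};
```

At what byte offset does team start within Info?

Slot: 0..8  blocks  (8B, 8-aligned); 8..16  inode  (8B, 8-aligned); 16..17  signature  (1B, 1-aligned); 17..24  -- padding (7B); 24..32  mtime  (8B, 8-aligned); 32..33  size  (1B, 1-aligned); 33..40  -- tail padding (7B); sizeof = 40, alignof = 8
0..4  vx  (4B, 4-aligned)
4..5  y  (1B, 1-aligned)
5..6  -- padding (1B)
6..8  vy  (2B, 2-aligned)
8..12  x  (4B, 4-aligned)
12..25  cooldown  (13B, 1-aligned)
25..28  -- padding (3B)
28..32  score  (4B, 4-aligned)
32..40  team  (8B, 8-aligned)

32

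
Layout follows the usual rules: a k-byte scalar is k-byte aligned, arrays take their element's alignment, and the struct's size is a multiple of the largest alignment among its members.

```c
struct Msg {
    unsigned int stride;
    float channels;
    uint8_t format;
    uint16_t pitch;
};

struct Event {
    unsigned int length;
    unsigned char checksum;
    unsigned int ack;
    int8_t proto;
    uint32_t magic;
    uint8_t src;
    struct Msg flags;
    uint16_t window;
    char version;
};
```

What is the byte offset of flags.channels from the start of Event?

28

Msg: @0: stride [4B, align 4] → 4; @4: channels [4B, align 4] → 8; @8: format [1B, align 1] → 9; +1 pad (align 2); @10: pitch [2B, align 2] → 12; size 12, align 4
@0: length [4B, align 4] → 4
@4: checksum [1B, align 1] → 5
+3 pad (align 4)
@8: ack [4B, align 4] → 12
@12: proto [1B, align 1] → 13
+3 pad (align 4)
@16: magic [4B, align 4] → 20
@20: src [1B, align 1] → 21
+3 pad (align 4)
@24: flags [12B, align 4] → 36
within Msg: channels at 4
24 + 4 = 28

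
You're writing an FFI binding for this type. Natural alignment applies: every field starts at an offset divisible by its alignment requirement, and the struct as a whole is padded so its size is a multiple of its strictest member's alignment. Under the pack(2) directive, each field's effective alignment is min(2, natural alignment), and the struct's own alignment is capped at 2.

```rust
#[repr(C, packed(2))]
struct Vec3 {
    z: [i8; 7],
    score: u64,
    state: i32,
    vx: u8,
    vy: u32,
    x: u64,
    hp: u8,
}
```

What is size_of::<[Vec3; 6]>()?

216

0..7  z  (7B, 1-aligned)
7..8  -- padding (1B)
8..16  score  (8B, 2-aligned)
16..20  state  (4B, 2-aligned)
20..21  vx  (1B, 1-aligned)
21..22  -- padding (1B)
22..26  vy  (4B, 2-aligned)
26..34  x  (8B, 2-aligned)
34..35  hp  (1B, 1-aligned)
35..36  -- tail padding (1B)
sizeof = 36, alignof = 2
array of 6: 6 × 36 = 216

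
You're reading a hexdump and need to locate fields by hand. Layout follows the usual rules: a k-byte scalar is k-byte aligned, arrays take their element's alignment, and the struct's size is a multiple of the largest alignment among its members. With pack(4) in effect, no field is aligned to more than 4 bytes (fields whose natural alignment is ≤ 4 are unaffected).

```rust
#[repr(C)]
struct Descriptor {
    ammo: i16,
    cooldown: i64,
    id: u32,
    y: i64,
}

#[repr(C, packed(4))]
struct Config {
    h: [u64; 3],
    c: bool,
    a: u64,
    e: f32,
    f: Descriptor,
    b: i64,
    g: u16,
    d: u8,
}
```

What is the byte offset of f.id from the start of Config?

56

Descriptor: ammo at 0 (size 2, align 2) → ends 2; pad 6 to align 8 for cooldown; cooldown at 8 (size 8, align 8) → ends 16; id at 16 (size 4, align 4) → ends 20; pad 4 to align 8 for y; y at 24 (size 8, align 8) → ends 32; total 32 bytes, alignment 8
h at 0 (size 24, align 4) → ends 24
c at 24 (size 1, align 1) → ends 25
pad 3 to align 4 for a
a at 28 (size 8, align 4) → ends 36
e at 36 (size 4, align 4) → ends 40
f at 40 (size 32, align 4) → ends 72
within Descriptor: id at 16
40 + 16 = 56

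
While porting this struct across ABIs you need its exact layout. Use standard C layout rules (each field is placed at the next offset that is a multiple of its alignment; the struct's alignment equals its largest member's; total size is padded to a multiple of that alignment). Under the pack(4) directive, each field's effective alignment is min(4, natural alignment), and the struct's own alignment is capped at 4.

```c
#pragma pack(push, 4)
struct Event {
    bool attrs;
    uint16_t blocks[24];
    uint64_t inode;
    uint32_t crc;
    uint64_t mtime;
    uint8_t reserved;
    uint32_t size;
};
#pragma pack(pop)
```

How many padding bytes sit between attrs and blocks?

1

attrs at 0 (size 1, align 1) → ends 1
pad 1 to align 2 for blocks
blocks at 2 (size 48, align 2) → ends 50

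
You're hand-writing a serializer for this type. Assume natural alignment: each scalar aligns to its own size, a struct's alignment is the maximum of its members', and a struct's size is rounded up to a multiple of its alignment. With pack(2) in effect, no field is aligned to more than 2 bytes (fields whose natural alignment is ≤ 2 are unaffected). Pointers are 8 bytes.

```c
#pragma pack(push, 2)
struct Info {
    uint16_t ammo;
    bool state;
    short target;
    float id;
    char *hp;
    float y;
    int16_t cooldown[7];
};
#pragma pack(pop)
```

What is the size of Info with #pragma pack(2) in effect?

ammo at 0 (size 2, align 2) → ends 2
state at 2 (size 1, align 1) → ends 3
pad 1 to align 2 for target
target at 4 (size 2, align 2) → ends 6
id at 6 (size 4, align 2) → ends 10
hp at 10 (size 8, align 2) → ends 18
y at 18 (size 4, align 2) → ends 22
cooldown at 22 (size 14, align 2) → ends 36
total 36 bytes, alignment 2

36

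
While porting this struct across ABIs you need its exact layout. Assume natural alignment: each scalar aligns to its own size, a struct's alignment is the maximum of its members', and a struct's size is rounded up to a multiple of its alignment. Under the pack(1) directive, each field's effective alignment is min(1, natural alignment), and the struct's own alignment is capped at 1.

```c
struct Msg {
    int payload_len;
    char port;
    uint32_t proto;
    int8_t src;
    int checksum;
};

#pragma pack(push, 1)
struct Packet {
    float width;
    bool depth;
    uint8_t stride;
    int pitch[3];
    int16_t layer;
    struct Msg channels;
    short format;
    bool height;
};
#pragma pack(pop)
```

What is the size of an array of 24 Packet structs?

1032

Msg: payload_len at 0 (size 4, align 4) → ends 4; port at 4 (size 1, align 1) → ends 5; pad 3 to align 4 for proto; proto at 8 (size 4, align 4) → ends 12; src at 12 (size 1, align 1) → ends 13; pad 3 to align 4 for checksum; checksum at 16 (size 4, align 4) → ends 20; total 20 bytes, alignment 4
width at 0 (size 4, align 1) → ends 4
depth at 4 (size 1, align 1) → ends 5
stride at 5 (size 1, align 1) → ends 6
pitch at 6 (size 12, align 1) → ends 18
layer at 18 (size 2, align 1) → ends 20
channels at 20 (size 20, align 1) → ends 40
format at 40 (size 2, align 1) → ends 42
height at 42 (size 1, align 1) → ends 43
total 43 bytes, alignment 1
array of 24: 24 × 43 = 1032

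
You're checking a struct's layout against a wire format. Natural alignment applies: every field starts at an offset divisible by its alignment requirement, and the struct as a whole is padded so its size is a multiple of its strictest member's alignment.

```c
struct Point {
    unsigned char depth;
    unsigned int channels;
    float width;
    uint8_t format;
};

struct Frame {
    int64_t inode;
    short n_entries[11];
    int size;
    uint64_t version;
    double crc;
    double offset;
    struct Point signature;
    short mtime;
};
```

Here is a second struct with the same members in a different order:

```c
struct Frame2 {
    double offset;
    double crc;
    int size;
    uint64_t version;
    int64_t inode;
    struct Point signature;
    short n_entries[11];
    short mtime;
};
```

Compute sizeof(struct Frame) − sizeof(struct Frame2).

8

Point: 0..1  depth  (1B, 1-aligned); 1..4  -- padding (3B); 4..8  channels  (4B, 4-aligned); 8..12  width  (4B, 4-aligned); 12..13  format  (1B, 1-aligned); 13..16  -- tail padding (3B); sizeof = 16, alignof = 4
0..8  inode  (8B, 8-aligned)
8..30  n_entries  (22B, 2-aligned)
30..32  -- padding (2B)
32..36  size  (4B, 4-aligned)
36..40  -- padding (4B)
40..48  version  (8B, 8-aligned)
48..56  crc  (8B, 8-aligned)
56..64  offset  (8B, 8-aligned)
64..80  signature  (16B, 4-aligned)
80..82  mtime  (2B, 2-aligned)
82..88  -- tail padding (6B)
sizeof = 88, alignof = 8
— Frame2 —
0..8  offset  (8B, 8-aligned)
8..16  crc  (8B, 8-aligned)
16..20  size  (4B, 4-aligned)
20..24  -- padding (4B)
24..32  version  (8B, 8-aligned)
32..40  inode  (8B, 8-aligned)
40..56  signature  (16B, 4-aligned)
56..78  n_entries  (22B, 2-aligned)
78..80  mtime  (2B, 2-aligned)
sizeof = 80, alignof = 8
88 − 80 = 8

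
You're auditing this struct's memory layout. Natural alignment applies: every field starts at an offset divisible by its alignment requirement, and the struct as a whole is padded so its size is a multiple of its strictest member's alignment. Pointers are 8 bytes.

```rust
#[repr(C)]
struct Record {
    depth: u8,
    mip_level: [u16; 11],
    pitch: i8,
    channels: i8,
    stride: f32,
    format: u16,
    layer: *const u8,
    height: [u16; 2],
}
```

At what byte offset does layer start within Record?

40

@0: depth [1B, align 1] → 1
+1 pad (align 2)
@2: mip_level [22B, align 2] → 24
@24: pitch [1B, align 1] → 25
@25: channels [1B, align 1] → 26
+2 pad (align 4)
@28: stride [4B, align 4] → 32
@32: format [2B, align 2] → 34
+6 pad (align 8)
@40: layer [8B, align 8] → 48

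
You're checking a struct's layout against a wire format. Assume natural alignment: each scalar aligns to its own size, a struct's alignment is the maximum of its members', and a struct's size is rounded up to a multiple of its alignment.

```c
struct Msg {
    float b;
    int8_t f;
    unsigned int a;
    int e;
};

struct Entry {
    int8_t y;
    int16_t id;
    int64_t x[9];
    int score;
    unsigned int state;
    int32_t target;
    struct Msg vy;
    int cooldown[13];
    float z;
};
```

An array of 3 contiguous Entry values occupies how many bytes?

504

Msg: b at 0 (size 4, align 4) → ends 4; f at 4 (size 1, align 1) → ends 5; pad 3 to align 4 for a; a at 8 (size 4, align 4) → ends 12; e at 12 (size 4, align 4) → ends 16; total 16 bytes, alignment 4
y at 0 (size 1, align 1) → ends 1
pad 1 to align 2 for id
id at 2 (size 2, align 2) → ends 4
pad 4 to align 8 for x
x at 8 (size 72, align 8) → ends 80
score at 80 (size 4, align 4) → ends 84
state at 84 (size 4, align 4) → ends 88
target at 88 (size 4, align 4) → ends 92
vy at 92 (size 16, align 4) → ends 108
cooldown at 108 (size 52, align 4) → ends 160
z at 160 (size 4, align 4) → ends 164
tail pad 4 to reach multiple of 8
total 168 bytes, alignment 8
array of 3: 3 × 168 = 504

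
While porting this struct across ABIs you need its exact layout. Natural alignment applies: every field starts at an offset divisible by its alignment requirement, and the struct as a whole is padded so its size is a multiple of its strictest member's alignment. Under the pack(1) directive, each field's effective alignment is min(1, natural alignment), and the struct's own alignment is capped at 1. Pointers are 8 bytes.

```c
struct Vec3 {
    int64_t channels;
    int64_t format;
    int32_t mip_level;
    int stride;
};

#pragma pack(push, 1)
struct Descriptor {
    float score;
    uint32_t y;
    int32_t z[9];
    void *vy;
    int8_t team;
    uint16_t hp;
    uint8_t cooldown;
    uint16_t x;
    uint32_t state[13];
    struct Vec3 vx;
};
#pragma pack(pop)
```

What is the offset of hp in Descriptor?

53

Vec3: @0: channels [8B, align 8] → 8; @8: format [8B, align 8] → 16; @16: mip_level [4B, align 4] → 20; @20: stride [4B, align 4] → 24; size 24, align 8
@0: score [4B, align 1] → 4
@4: y [4B, align 1] → 8
@8: z [36B, align 1] → 44
@44: vy [8B, align 1] → 52
@52: team [1B, align 1] → 53
@53: hp [2B, align 1] → 55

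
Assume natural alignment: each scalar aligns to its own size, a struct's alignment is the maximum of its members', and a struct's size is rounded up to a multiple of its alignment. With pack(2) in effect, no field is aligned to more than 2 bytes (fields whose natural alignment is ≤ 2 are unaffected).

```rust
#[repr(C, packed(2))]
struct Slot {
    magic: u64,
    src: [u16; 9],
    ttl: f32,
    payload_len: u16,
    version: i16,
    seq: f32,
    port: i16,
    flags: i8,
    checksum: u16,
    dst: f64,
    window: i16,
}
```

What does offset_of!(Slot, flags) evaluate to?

40

magic at 0 (size 8, align 2) → ends 8
src at 8 (size 18, align 2) → ends 26
ttl at 26 (size 4, align 2) → ends 30
payload_len at 30 (size 2, align 2) → ends 32
version at 32 (size 2, align 2) → ends 34
seq at 34 (size 4, align 2) → ends 38
port at 38 (size 2, align 2) → ends 40
flags at 40 (size 1, align 1) → ends 41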